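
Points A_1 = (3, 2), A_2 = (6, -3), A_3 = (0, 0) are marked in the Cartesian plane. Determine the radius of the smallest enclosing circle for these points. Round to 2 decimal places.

3.36

Side lengths²: A_1A_2² = 34, A_1A_3² = 13, A_2A_3² = 45.
Since A_2A_3² = 45 < 34 + 13 = 47, the triangle is acute, so the smallest enclosing circle is the circumcircle.
Circumcentre = (43/14, -19/14), r² = 1105/98.
r = √(1105/98) ≈ 3.36.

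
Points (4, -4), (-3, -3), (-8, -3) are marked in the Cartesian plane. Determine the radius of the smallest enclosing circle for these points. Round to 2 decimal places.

6.02

Call the three points A, B, C in the order given.
Side lengths²: AB² = 50, AC² = 145, BC² = 25.
Since AC² = 145 ≥ 50 + 25 = 75, the angle opposite AC is not acute, so the smallest enclosing circle has AC as diameter.
Centre = midpoint of AC = (-2, -3.5), r² = 145/4 = 36.25.
r = √(36.25) ≈ 6.02.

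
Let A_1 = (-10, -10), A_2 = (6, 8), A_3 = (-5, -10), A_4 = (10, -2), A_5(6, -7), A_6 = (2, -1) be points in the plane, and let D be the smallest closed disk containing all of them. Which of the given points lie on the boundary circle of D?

A_1, A_2, A_4

A smallest enclosing disk is always determined by at most three of the input points on its boundary.
The farthest pair is A_1–A_2 with squared distance 580. The circle on this segment as diameter has centre (-2, -1) and r² = 580/4 = 145.
Check A_3: distance² to centre = 90 ≤ 145, so it lies inside.
All remaining points lie in this disk, and no smaller disk contains both endpoints, so this is the minimum enclosing circle.
The points at distance exactly r from the centre are A_1, A_2, A_4 — 3 points.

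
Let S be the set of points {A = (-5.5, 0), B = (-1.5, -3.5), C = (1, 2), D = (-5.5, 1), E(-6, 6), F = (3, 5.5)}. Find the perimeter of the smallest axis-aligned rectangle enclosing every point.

37

Width = max x − min x = 3 − (-6) = 9.
Height = max y − min y = 6 − (-3.5) = 9.5.
Perimeter = 2(9 + 9.5) = 37.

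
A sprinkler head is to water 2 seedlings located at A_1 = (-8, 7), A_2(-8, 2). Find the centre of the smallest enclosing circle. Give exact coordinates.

The smallest circle enclosing two points has them as diameter endpoints.
Centre = midpoint = (-8, 4.5); r² = |A_1A_2|²/4 = 25/4 = 6.25.
Centre = (-8, 4.5).

(-8, 4.5)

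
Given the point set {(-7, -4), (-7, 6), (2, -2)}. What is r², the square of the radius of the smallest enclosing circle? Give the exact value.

Call the three points A, B, C in the order given.
Side lengths²: AB² = 100, AC² = 85, BC² = 145.
Since BC² = 145 < 100 + 85 = 185, the triangle is acute, so the smallest enclosing circle is the circumcircle.
Circumcentre = (-61/18, 1), r² = 12325/324.

12325/324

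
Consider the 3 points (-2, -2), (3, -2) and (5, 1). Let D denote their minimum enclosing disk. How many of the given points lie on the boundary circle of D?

2

Call the three points A, B, C in the order given.
Side lengths²: AB² = 25, AC² = 58, BC² = 13.
Since AC² = 58 ≥ 25 + 13 = 38, the angle opposite AC is not acute, so the smallest enclosing circle has AC as diameter.
Centre = midpoint of AC = (1.5, -0.5), r² = 58/4 = 14.5.
The points at distance exactly r from the centre are (-2, -2), (5, 1) — 2 points.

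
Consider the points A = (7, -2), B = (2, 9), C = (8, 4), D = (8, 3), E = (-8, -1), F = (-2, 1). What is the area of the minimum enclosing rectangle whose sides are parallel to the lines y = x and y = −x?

168

In coordinates u = x + y, v = x − y the rectangle is axis-aligned; the map (x,y)→(u,v) scales areas by 2.
u-values: 5, 11, 12, 11, -9, -1; range = 12 − (-9) = 21.
v-values: 9, -7, 4, 5, -7, -3; range = 9 − (-7) = 16.
Area = (21 × 16) / 2 = 168.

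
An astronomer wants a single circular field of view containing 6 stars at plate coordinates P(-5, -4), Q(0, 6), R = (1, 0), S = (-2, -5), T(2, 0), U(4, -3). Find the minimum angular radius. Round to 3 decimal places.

The minimum enclosing circle is determined by three boundary points: P, Q, U.
Their circumcentre is (-31/34, 7/34) with r² = 19885/578.
The farthest remaining point S is at distance² 16349/578 ≤ 19885/578.
r = √(19885/578) ≈ 5.865.

5.865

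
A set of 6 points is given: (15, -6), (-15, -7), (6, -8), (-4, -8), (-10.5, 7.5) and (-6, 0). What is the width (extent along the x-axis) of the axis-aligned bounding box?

max x = 15, min x = -15, so width = 30.

30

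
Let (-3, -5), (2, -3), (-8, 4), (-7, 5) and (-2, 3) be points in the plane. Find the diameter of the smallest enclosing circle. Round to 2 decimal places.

12.21

The minimum enclosing circle of a finite set is fixed by two of the points (as a diameter) or three (as a circumcircle).
The farthest pair is (2, -3)–(-8, 4) with squared distance 149. The circle on this segment as diameter has centre (-3, 0.5) and r² = 149/4 = 37.25.
Check (-3, -5): distance² to centre = 30.25 ≤ 37.25, so it lies inside.
All remaining points lie in this disk, and no smaller disk contains both endpoints, so this is the minimum enclosing circle.
Diameter = 2r = 2√(37.25) ≈ 12.21.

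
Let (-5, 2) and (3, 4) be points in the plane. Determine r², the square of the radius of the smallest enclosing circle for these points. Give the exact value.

The smallest circle enclosing two points has them as diameter endpoints.
Centre = midpoint = (-1, 3); r² = |(-5, 2)−(3, 4)|²/4 = 68/4 = 17.

17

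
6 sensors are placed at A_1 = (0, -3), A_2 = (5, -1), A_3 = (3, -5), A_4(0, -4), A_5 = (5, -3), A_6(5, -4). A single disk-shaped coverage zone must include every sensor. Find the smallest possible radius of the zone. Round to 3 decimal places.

A smallest enclosing disk is always determined by at most three of the input points on its boundary.
The farthest pair is A_2–A_4 with squared distance 34. The circle on this segment as diameter has centre (2.5, -2.5) and r² = 34/4 = 8.5.
Check A_1: distance² to centre = 6.5 ≤ 8.5, so it lies inside.
All remaining points lie in this disk, and no smaller disk contains both endpoints, so this is the minimum enclosing circle.
r = √(8.5) ≈ 2.915.

2.915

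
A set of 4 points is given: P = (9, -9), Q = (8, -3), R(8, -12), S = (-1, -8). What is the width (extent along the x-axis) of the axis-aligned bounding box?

max x = 9, min x = -1, so width = 10.

10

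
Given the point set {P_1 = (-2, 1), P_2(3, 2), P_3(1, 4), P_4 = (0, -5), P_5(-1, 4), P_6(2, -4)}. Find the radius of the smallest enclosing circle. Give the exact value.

41/9

The minimum enclosing circle is determined by three boundary points: P_3, P_4, P_5.
Their circumcentre is (0, -4/9) with r² = 1681/81.
The farthest remaining point P_6 is at distance² 1348/81 ≤ 1681/81.
r = √(1681/81) = 41/9.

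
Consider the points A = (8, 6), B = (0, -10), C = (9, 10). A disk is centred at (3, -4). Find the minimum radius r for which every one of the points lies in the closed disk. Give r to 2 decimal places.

15.23

The required radius is the distance from (3, -4) to the farthest point.
Squared distances: 125, 45, 232.
Maximum is 232, attained at C.
r = √232 ≈ 15.23.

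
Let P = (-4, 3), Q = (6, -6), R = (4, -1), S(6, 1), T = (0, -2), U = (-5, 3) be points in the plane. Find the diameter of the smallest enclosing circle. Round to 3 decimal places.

The farthest pair is Q–U with squared distance 202. The circle on this segment as diameter has centre (0.5, -1.5) and r² = 202/4 = 50.5.
Check P: distance² to centre = 40.5 ≤ 50.5, so it lies inside.
All remaining points lie in this disk, and no smaller disk contains both endpoints, so this is the minimum enclosing circle.
Diameter = 2r = 2√(50.5) ≈ 14.213.

14.213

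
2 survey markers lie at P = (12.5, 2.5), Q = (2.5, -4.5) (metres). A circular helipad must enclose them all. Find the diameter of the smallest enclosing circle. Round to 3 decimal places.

The smallest circle enclosing two points has them as diameter endpoints.
Centre = midpoint = (7.5, -1); r² = |PQ|²/4 = 149/4 = 37.25.
Diameter = 2r = 2√(37.25) ≈ 12.207.

12.207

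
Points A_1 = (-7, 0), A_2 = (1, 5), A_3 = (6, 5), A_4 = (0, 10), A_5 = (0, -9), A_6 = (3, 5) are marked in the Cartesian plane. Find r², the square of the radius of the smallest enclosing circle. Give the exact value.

The minimum enclosing circle of a finite set is fixed by two of the points (as a diameter) or three (as a circumcircle).
The farthest pair is A_4–A_5 with squared distance 361. The circle on this segment as diameter has centre (0, 0.5) and r² = 361/4 = 90.25.
Check A_1: distance² to centre = 49.25 ≤ 90.25, so it lies inside.
All remaining points lie in this disk, and no smaller disk contains both endpoints, so this is the minimum enclosing circle.

90.25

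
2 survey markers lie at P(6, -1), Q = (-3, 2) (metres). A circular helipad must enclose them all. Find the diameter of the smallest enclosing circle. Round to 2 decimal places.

9.49

The smallest circle enclosing two points has them as diameter endpoints.
Centre = midpoint = (1.5, 0.5); r² = |PQ|²/4 = 90/4 = 22.5.
Diameter = 2r = 2√(22.5) ≈ 9.49.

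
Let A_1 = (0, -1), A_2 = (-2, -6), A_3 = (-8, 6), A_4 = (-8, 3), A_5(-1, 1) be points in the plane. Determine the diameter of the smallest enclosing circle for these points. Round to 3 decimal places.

The farthest pair is A_2–A_3 with squared distance 180. The circle on this segment as diameter has centre (-5, 0) and r² = 180/4 = 45.
Check A_1: distance² to centre = 26 ≤ 45, so it lies inside.
All remaining points lie in this disk, and no smaller disk contains both endpoints, so this is the minimum enclosing circle.
Diameter = 2r = 2√45 ≈ 13.416.

13.416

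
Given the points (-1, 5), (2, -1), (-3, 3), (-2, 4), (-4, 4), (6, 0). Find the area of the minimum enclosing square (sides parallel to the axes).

The bounding box has width 10 and height 6.
An axis-aligned square enclosing the set must have side ≥ max(width, height).
So the minimum side is max(10, 6) = 10.
Area = 10² = 100.

100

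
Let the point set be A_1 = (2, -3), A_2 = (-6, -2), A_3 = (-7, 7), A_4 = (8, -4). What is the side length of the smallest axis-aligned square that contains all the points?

The bounding box has width 15 and height 11.
An axis-aligned square enclosing the set must have side ≥ max(width, height).
So the minimum side is max(15, 11) = 15.

15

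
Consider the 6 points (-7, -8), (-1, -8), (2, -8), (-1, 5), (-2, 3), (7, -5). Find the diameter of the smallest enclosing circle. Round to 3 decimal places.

16.008

By Welzl's lemma the MEC is supported by two points (diametrically opposite) or three points (on a circumcircle).
The minimum enclosing circle is determined by three boundary points: (-7, -8), (-1, 5), (7, -5).
Their circumcentre is (-0.75, -3) with r² = 64.0625.
The farthest remaining point (-2, 3) is at distance² 37.5625 ≤ 64.0625.
Diameter = 2r = 2√(64.0625) ≈ 16.008.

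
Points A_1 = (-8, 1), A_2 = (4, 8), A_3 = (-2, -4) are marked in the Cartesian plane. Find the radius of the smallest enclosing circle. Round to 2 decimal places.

7.14

Side lengths²: A_1A_2² = 193, A_1A_3² = 61, A_2A_3² = 180.
Since A_1A_2² = 193 < 180 + 61 = 241, the triangle is acute, so the smallest enclosing circle is the circumcircle.
Circumcentre = (-20/17, 105/34), r² = 58865/1156.
r = √(58865/1156) ≈ 7.14.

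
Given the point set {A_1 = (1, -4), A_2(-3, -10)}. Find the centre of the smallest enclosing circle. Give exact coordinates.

(-1, -7)

The smallest circle enclosing two points has them as diameter endpoints.
Centre = midpoint = (-1, -7); r² = |A_1A_2|²/4 = 52/4 = 13.
Centre = (-1, -7).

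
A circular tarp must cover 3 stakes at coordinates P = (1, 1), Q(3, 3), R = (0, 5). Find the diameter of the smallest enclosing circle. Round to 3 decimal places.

Side lengths²: PQ² = 8, PR² = 17, QR² = 13.
Since PR² = 17 < 13 + 8 = 21, the triangle is acute, so the smallest enclosing circle is the circumcircle.
Circumcentre = (0.9, 3.1), r² = 4.42.
Diameter = 2r = 2√(4.42) ≈ 4.205.

4.205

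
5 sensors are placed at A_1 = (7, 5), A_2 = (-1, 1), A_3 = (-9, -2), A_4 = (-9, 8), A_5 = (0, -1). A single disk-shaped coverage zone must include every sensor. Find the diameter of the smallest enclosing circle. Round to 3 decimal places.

17.769

The minimum enclosing circle is determined by three boundary points: A_1, A_3, A_4.
Their circumcentre is (-1.65625, 3) with r² = 78.9306640625.
The farthest remaining point A_5 is at distance² 18.7431640625 ≤ 78.9306640625.
Diameter = 2r = 2√(78.9306640625) ≈ 17.769.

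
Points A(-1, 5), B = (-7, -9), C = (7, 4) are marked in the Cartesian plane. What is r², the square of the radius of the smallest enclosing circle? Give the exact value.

Side lengths²: AB² = 232, AC² = 65, BC² = 365.
Since BC² = 365 ≥ 232 + 65 = 297, the angle opposite BC is not acute, so the smallest enclosing circle has BC as diameter.
Centre = midpoint of BC = (0, -2.5), r² = 365/4 = 91.25.

91.25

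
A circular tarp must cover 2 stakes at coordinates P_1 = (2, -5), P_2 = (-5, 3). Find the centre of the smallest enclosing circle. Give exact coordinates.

The smallest circle enclosing two points has them as diameter endpoints.
Centre = midpoint = (-1.5, -1); r² = |P_1P_2|²/4 = 113/4 = 28.25.
Centre = (-1.5, -1).

(-1.5, -1)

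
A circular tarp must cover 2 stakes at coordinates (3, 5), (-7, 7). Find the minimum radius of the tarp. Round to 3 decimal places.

The smallest circle enclosing two points has them as diameter endpoints.
Centre = midpoint = (-2, 6); r² = |(3, 5)−(-7, 7)|²/4 = 104/4 = 26.
r = √26 ≈ 5.099.

5.099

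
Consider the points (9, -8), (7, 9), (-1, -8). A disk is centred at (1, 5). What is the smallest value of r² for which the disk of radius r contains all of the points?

233

The required radius is the distance from (1, 5) to the farthest point.
Squared distances: 233, 52, 173.
Maximum is 233, attained at (9, -8).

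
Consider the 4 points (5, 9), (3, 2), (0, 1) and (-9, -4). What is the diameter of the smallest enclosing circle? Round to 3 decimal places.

19.105

By Welzl's lemma the MEC is supported by two points (diametrically opposite) or three points (on a circumcircle).
The farthest pair is (5, 9)–(-9, -4) with squared distance 365. The circle on this segment as diameter has centre (-2, 2.5) and r² = 365/4 = 91.25.
Check (3, 2): distance² to centre = 25.25 ≤ 91.25, so it lies inside.
All remaining points lie in this disk, and no smaller disk contains both endpoints, so this is the minimum enclosing circle.
Diameter = 2r = 2√(91.25) ≈ 19.105.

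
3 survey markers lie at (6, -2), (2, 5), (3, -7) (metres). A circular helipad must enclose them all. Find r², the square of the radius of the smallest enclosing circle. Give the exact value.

Call the three points A, B, C in the order given.
Side lengths²: AB² = 65, AC² = 34, BC² = 145.
Since BC² = 145 ≥ 65 + 34 = 99, the angle opposite BC is not acute, so the smallest enclosing circle has BC as diameter.
Centre = midpoint of BC = (2.5, -1), r² = 145/4 = 36.25.

36.25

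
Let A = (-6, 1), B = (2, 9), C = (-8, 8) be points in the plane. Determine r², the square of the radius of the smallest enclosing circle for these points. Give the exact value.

Side lengths²: AB² = 128, AC² = 53, BC² = 101.
Since AB² = 128 < 101 + 53 = 154, the triangle is acute, so the smallest enclosing circle is the circumcircle.
Circumcentre = (-49/18, 103/18), r² = 5353/162.

5353/162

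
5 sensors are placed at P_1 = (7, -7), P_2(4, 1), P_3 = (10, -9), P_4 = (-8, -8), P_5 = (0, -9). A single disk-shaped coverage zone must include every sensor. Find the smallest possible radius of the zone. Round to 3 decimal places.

9.062

By Welzl's lemma the MEC is supported by two points (diametrically opposite) or three points (on a circumcircle).
The minimum enclosing circle is determined by three boundary points: P_2, P_3, P_4.
Their circumcentre is (61/58, -439/58) with r² = 138125/1682.
The farthest remaining point P_1 is at distance² 60057/1682 ≤ 138125/1682.
r = √(138125/1682) ≈ 9.062.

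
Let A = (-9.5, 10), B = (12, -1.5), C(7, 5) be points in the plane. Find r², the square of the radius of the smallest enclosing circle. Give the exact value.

148.625

Side lengths²: AB² = 594.5, AC² = 297.25, BC² = 67.25.
Since AB² = 594.5 ≥ 297.25 + 67.25 = 364.5, the angle opposite AB is not acute, so the smallest enclosing circle has AB as diameter.
Centre = midpoint of AB = (1.25, 4.25), r² = 594.5/4 = 148.625.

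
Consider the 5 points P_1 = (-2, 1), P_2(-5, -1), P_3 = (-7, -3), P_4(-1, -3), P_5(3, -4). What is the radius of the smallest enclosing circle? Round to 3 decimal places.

5.025

By Welzl's lemma the MEC is supported by two points (diametrically opposite) or three points (on a circumcircle).
The farthest pair is P_3–P_5 with squared distance 101. The circle on this segment as diameter has centre (-2, -3.5) and r² = 101/4 = 25.25.
Check P_1: distance² to centre = 20.25 ≤ 25.25, so it lies inside.
All remaining points lie in this disk, and no smaller disk contains both endpoints, so this is the minimum enclosing circle.
r = √(25.25) ≈ 5.025.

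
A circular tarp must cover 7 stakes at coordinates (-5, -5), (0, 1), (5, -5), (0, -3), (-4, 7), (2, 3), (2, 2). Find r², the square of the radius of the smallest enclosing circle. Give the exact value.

A smallest enclosing disk is always determined by at most three of the input points on its boundary.
The minimum enclosing circle is determined by three boundary points: (-5, -5), (5, -5), (-4, 7).
Their circumcentre is (0, 0.625) with r² = 56.640625.
The farthest remaining point (0, -3) is at distance² 13.140625 ≤ 56.640625.

56.640625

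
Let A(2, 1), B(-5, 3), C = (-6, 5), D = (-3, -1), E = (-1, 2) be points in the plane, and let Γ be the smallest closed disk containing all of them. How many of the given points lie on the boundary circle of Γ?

2

The minimum enclosing circle of a finite set is fixed by two of the points (as a diameter) or three (as a circumcircle).
The farthest pair is A–C with squared distance 80. The circle on this segment as diameter has centre (-2, 3) and r² = 80/4 = 20.
Check B: distance² to centre = 9 ≤ 20, so it lies inside.
All remaining points lie in this disk, and no smaller disk contains both endpoints, so this is the minimum enclosing circle.
The points at distance exactly r from the centre are A, C — 2 points.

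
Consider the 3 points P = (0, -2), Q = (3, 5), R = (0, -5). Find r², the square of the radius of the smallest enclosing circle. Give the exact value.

27.25

Side lengths²: PQ² = 58, PR² = 9, QR² = 109.
Since QR² = 109 ≥ 58 + 9 = 67, the angle opposite QR is not acute, so the smallest enclosing circle has QR as diameter.
Centre = midpoint of QR = (1.5, 0), r² = 109/4 = 27.25.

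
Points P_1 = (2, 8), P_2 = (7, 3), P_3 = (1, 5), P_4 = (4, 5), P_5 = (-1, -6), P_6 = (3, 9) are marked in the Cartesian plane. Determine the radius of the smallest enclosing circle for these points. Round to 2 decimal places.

By Welzl's lemma the MEC is supported by two points (diametrically opposite) or three points (on a circumcircle).
The farthest pair is P_5–P_6 with squared distance 241. The circle on this segment as diameter has centre (1, 1.5) and r² = 241/4 = 60.25.
Check P_1: distance² to centre = 43.25 ≤ 60.25, so it lies inside.
All remaining points lie in this disk, and no smaller disk contains both endpoints, so this is the minimum enclosing circle.
r = √(60.25) ≈ 7.76.

7.76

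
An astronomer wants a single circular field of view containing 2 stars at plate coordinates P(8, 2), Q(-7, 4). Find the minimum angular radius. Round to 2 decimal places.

The smallest circle enclosing two points has them as diameter endpoints.
Centre = midpoint = (0.5, 3); r² = |PQ|²/4 = 229/4 = 57.25.
r = √(57.25) ≈ 7.57.

7.57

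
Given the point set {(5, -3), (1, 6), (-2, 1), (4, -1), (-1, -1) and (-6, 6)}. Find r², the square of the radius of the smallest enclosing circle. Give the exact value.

50.5

By Welzl's lemma the MEC is supported by two points (diametrically opposite) or three points (on a circumcircle).
The farthest pair is (5, -3)–(-6, 6) with squared distance 202. The circle on this segment as diameter has centre (-0.5, 1.5) and r² = 202/4 = 50.5.
Check (1, 6): distance² to centre = 22.5 ≤ 50.5, so it lies inside.
All remaining points lie in this disk, and no smaller disk contains both endpoints, so this is the minimum enclosing circle.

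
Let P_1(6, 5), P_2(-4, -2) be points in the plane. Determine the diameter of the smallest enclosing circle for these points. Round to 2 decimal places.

The smallest circle enclosing two points has them as diameter endpoints.
Centre = midpoint = (1, 1.5); r² = |P_1P_2|²/4 = 149/4 = 37.25.
Diameter = 2r = 2√(37.25) ≈ 12.21.

12.21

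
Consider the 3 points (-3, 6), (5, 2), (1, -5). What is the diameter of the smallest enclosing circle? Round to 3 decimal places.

Call the three points A, B, C in the order given.
Side lengths²: AB² = 80, AC² = 137, BC² = 65.
Since AC² = 137 < 80 + 65 = 145, the triangle is acute, so the smallest enclosing circle is the circumcircle.
Circumcentre = (-25/36, 11/18), r² = 44525/1296.
Diameter = 2r = 2√(44525/1296) ≈ 11.723.

11.723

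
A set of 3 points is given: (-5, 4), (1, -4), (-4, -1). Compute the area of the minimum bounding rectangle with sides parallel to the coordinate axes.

48

x ranges over [-5, 1], width 6.
y ranges over [-4, 4], height 8.
Area = 6 × 8 = 48.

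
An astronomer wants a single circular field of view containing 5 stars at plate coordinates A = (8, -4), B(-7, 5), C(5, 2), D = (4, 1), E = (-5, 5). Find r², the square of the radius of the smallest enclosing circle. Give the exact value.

76.5

The minimum enclosing circle of a finite set is fixed by two of the points (as a diameter) or three (as a circumcircle).
The farthest pair is A–B with squared distance 306. The circle on this segment as diameter has centre (0.5, 0.5) and r² = 306/4 = 76.5.
Check C: distance² to centre = 22.5 ≤ 76.5, so it lies inside.
All remaining points lie in this disk, and no smaller disk contains both endpoints, so this is the minimum enclosing circle.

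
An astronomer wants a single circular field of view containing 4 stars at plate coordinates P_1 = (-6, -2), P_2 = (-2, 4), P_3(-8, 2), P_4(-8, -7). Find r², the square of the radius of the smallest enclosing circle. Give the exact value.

39.25

The minimum enclosing circle of a finite set is fixed by two of the points (as a diameter) or three (as a circumcircle).
The farthest pair is P_2–P_4 with squared distance 157. The circle on this segment as diameter has centre (-5, -1.5) and r² = 157/4 = 39.25.
Check P_1: distance² to centre = 1.25 ≤ 39.25, so it lies inside.
All remaining points lie in this disk, and no smaller disk contains both endpoints, so this is the minimum enclosing circle.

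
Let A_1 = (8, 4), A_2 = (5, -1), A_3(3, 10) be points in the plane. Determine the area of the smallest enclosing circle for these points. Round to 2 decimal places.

Side lengths²: A_1A_2² = 34, A_1A_3² = 61, A_2A_3² = 125.
Since A_2A_3² = 125 ≥ 61 + 34 = 95, the angle opposite A_2A_3 is not acute, so the smallest enclosing circle has A_2A_3 as diameter.
Centre = midpoint of A_2A_3 = (4, 4.5), r² = 125/4 = 31.25.
Area = π·r² = π·31.25 ≈ 98.17.

98.17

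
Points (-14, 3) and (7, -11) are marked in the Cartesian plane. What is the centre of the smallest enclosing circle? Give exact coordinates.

(-3.5, -4)

The smallest circle enclosing two points has them as diameter endpoints.
Centre = midpoint = (-3.5, -4); r² = |(-14, 3)−(7, -11)|²/4 = 637/4 = 159.25.
Centre = (-3.5, -4).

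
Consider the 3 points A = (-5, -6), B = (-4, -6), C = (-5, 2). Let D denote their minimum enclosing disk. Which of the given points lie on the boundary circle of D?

A, B, C

Side lengths²: AB² = 1, AC² = 64, BC² = 65.
Since BC² = 65 ≥ 64 + 1 = 65, the angle opposite BC is not acute, so the smallest enclosing circle has BC as diameter.
Centre = midpoint of BC = (-4.5, -2), r² = 65/4 = 16.25.
The points at distance exactly r from the centre are A, B, C — 3 points.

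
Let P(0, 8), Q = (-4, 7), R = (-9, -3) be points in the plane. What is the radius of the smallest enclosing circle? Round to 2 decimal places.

7.11

Side lengths²: PQ² = 17, PR² = 202, QR² = 125.
Since PR² = 202 ≥ 125 + 17 = 142, the angle opposite PR is not acute, so the smallest enclosing circle has PR as diameter.
Centre = midpoint of PR = (-4.5, 2.5), r² = 202/4 = 50.5.
r = √(50.5) ≈ 7.11.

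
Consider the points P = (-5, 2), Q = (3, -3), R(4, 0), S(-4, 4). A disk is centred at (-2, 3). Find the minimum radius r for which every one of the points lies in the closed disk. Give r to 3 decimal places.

The required radius is the distance from (-2, 3) to the farthest point.
Squared distances: 10, 61, 45, 5.
Maximum is 61, attained at Q.
r = √61 ≈ 7.810.

7.810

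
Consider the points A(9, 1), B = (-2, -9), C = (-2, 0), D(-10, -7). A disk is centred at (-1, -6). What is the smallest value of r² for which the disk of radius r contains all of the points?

149

The required radius is the distance from (-1, -6) to the farthest point.
Squared distances: 149, 10, 37, 82.
Maximum is 149, attained at A.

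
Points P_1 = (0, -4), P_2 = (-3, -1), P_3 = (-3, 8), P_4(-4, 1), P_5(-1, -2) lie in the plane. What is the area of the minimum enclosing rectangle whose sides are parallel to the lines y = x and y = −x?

In coordinates u = x + y, v = x − y the rectangle is axis-aligned; the map (x,y)→(u,v) scales areas by 2.
u-values: -4, -4, 5, -3, -3; range = 5 − (-4) = 9.
v-values: 4, -2, -11, -5, 1; range = 4 − (-11) = 15.
Area = (9 × 15) / 2 = 67.5.

67.5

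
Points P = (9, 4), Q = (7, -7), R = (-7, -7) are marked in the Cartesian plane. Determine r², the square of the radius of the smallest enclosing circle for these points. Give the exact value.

94.25

Side lengths²: PQ² = 125, PR² = 377, QR² = 196.
Since PR² = 377 ≥ 196 + 125 = 321, the angle opposite PR is not acute, so the smallest enclosing circle has PR as diameter.
Centre = midpoint of PR = (1, -1.5), r² = 377/4 = 94.25.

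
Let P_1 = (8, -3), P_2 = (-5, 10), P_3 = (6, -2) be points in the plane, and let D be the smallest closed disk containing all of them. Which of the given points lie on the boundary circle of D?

P_1, P_2

Side lengths²: P_1P_2² = 338, P_1P_3² = 5, P_2P_3² = 265.
Since P_1P_2² = 338 ≥ 265 + 5 = 270, the angle opposite P_1P_2 is not acute, so the smallest enclosing circle has P_1P_2 as diameter.
Centre = midpoint of P_1P_2 = (1.5, 3.5), r² = 338/4 = 84.5.
The points at distance exactly r from the centre are P_1, P_2 — 2 points.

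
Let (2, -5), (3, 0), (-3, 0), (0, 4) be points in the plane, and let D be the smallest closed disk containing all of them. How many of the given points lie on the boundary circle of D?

2

The farthest pair is (2, -5)–(0, 4) with squared distance 85. The circle on this segment as diameter has centre (1, -0.5) and r² = 85/4 = 21.25.
Check (3, 0): distance² to centre = 4.25 ≤ 21.25, so it lies inside.
All remaining points lie in this disk, and no smaller disk contains both endpoints, so this is the minimum enclosing circle.
The points at distance exactly r from the centre are (2, -5), (0, 4) — 2 points.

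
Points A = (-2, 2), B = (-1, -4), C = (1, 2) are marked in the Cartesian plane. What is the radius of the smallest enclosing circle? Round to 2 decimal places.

3.21

Side lengths²: AB² = 37, AC² = 9, BC² = 40.
Since BC² = 40 < 37 + 9 = 46, the triangle is acute, so the smallest enclosing circle is the circumcircle.
Circumcentre = (-0.5, -5/6), r² = 185/18.
r = √(185/18) ≈ 3.21.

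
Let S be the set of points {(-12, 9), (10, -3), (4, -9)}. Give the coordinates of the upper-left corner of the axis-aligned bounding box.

(-12, 9)

x-range [-12, 10], y-range [-9, 9].
The upper-left corner is (-12, 9).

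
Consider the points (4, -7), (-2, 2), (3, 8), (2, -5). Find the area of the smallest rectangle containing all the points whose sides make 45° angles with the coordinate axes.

In coordinates u = x + y, v = x − y the rectangle is axis-aligned; the map (x,y)→(u,v) scales areas by 2.
u-values: -3, 0, 11, -3; range = 11 − (-3) = 14.
v-values: 11, -4, -5, 7; range = 11 − (-5) = 16.
Area = (14 × 16) / 2 = 112.

112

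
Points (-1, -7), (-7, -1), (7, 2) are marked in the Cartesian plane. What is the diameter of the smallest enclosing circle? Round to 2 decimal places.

14.34

Call the three points A, B, C in the order given.
Side lengths²: AB² = 72, AC² = 145, BC² = 205.
Since BC² = 205 < 145 + 72 = 217, the triangle is acute, so the smallest enclosing circle is the circumcircle.
Circumcentre = (3/34, 3/34), r² = 29725/578.
Diameter = 2r = 2√(29725/578) ≈ 14.34.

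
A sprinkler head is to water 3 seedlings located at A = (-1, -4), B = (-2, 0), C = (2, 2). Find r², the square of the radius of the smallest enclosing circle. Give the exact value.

11.25

Side lengths²: AB² = 17, AC² = 45, BC² = 20.
Since AC² = 45 ≥ 20 + 17 = 37, the angle opposite AC is not acute, so the smallest enclosing circle has AC as diameter.
Centre = midpoint of AC = (0.5, -1), r² = 45/4 = 11.25.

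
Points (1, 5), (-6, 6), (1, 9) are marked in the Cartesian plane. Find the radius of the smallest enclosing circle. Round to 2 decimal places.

3.85

Call the three points A, B, C in the order given.
Side lengths²: AB² = 50, AC² = 16, BC² = 58.
Since BC² = 58 < 50 + 16 = 66, the triangle is acute, so the smallest enclosing circle is the circumcircle.
Circumcentre = (-16/7, 7), r² = 725/49.
r = √(725/49) ≈ 3.85.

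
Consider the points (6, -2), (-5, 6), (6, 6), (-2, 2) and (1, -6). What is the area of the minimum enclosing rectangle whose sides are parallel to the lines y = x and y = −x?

161.5

In coordinates u = x + y, v = x − y the rectangle is axis-aligned; the map (x,y)→(u,v) scales areas by 2.
u-values: 4, 1, 12, 0, -5; range = 12 − (-5) = 17.
v-values: 8, -11, 0, -4, 7; range = 8 − (-11) = 19.
Area = (17 × 19) / 2 = 161.5.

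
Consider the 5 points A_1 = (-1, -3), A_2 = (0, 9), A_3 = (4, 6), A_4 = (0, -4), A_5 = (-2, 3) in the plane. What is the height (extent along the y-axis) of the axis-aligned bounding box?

max y = 9, min y = -4, so height = 13.

13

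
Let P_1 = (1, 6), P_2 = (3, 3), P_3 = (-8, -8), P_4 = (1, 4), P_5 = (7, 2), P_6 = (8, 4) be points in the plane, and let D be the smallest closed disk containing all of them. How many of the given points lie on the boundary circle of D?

2

By Welzl's lemma the MEC is supported by two points (diametrically opposite) or three points (on a circumcircle).
The farthest pair is P_3–P_6 with squared distance 400. The circle on this segment as diameter has centre (0, -2) and r² = 400/4 = 100.
Check P_1: distance² to centre = 65 ≤ 100, so it lies inside.
All remaining points lie in this disk, and no smaller disk contains both endpoints, so this is the minimum enclosing circle.
The points at distance exactly r from the centre are P_3, P_6 — 2 points.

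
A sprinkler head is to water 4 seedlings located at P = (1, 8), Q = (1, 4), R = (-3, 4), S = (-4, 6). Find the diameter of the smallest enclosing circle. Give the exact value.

The minimum enclosing circle is determined by three boundary points: P, Q, S.
Their circumcentre is (-1.1, 6) with r² = 8.41.
The farthest remaining point R is at distance² 7.61 ≤ 8.41.
Diameter = 2r = 2√(8.41) = 5.8.

5.8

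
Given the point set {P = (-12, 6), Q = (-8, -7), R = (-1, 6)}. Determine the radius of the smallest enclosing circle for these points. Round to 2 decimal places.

Side lengths²: PQ² = 185, PR² = 121, QR² = 218.
Since QR² = 218 < 185 + 121 = 306, the triangle is acute, so the smallest enclosing circle is the circumcircle.
Circumcentre = (-6.5, 15/26), r² = 20165/338.
r = √(20165/338) ≈ 7.72.

7.72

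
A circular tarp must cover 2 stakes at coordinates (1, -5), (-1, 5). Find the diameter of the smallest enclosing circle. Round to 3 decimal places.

10.198

The smallest circle enclosing two points has them as diameter endpoints.
Centre = midpoint = (0, 0); r² = |(1, -5)−(-1, 5)|²/4 = 104/4 = 26.
Diameter = 2r = 2√26 ≈ 10.198.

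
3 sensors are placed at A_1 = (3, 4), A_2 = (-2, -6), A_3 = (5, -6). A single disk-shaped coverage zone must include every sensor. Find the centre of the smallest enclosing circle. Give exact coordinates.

(1.5, -1.5)

Side lengths²: A_1A_2² = 125, A_1A_3² = 104, A_2A_3² = 49.
Since A_1A_2² = 125 < 104 + 49 = 153, the triangle is acute, so the smallest enclosing circle is the circumcircle.
Circumcentre = (1.5, -1.5), r² = 32.5.
Centre = (1.5, -1.5).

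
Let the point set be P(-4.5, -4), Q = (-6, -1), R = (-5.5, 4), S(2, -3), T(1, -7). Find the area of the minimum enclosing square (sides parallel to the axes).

The bounding box has width 8 and height 11.
An axis-aligned square enclosing the set must have side ≥ max(width, height).
So the minimum side is max(8, 11) = 11.
Area = 11² = 121.

121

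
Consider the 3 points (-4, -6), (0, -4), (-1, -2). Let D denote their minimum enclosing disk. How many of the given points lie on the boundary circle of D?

3

Call the three points A, B, C in the order given.
Side lengths²: AB² = 20, AC² = 25, BC² = 5.
Since AC² = 25 ≥ 20 + 5 = 25, the angle opposite AC is not acute, so the smallest enclosing circle has AC as diameter.
Centre = midpoint of AC = (-2.5, -4), r² = 25/4 = 6.25.
The points at distance exactly r from the centre are (-4, -6), (0, -4), (-1, -2) — 3 points.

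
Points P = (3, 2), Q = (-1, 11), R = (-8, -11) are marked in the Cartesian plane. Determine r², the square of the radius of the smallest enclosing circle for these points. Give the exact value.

Side lengths²: PQ² = 97, PR² = 290, QR² = 533.
Since QR² = 533 ≥ 290 + 97 = 387, the angle opposite QR is not acute, so the smallest enclosing circle has QR as diameter.
Centre = midpoint of QR = (-4.5, 0), r² = 533/4 = 133.25.

133.25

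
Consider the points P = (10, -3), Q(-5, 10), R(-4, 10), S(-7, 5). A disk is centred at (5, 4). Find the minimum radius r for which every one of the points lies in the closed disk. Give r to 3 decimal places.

The required radius is the distance from (5, 4) to the farthest point.
Squared distances: 74, 136, 117, 145.
Maximum is 145, attained at S.
r = √145 ≈ 12.042.

12.042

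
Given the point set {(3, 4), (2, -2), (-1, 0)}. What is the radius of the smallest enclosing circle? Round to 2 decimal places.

3.10

Call the three points A, B, C in the order given.
Side lengths²: AB² = 37, AC² = 32, BC² = 13.
Since AB² = 37 < 32 + 13 = 45, the triangle is acute, so the smallest enclosing circle is the circumcircle.
Circumcentre = (1.9, 1.1), r² = 9.62.
r = √(9.62) ≈ 3.10.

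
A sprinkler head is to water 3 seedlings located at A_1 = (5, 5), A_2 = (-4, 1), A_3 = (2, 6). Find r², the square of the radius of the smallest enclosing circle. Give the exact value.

Side lengths²: A_1A_2² = 97, A_1A_3² = 10, A_2A_3² = 61.
Since A_1A_2² = 97 ≥ 61 + 10 = 71, the angle opposite A_1A_2 is not acute, so the smallest enclosing circle has A_1A_2 as diameter.
Centre = midpoint of A_1A_2 = (0.5, 3), r² = 97/4 = 24.25.

24.25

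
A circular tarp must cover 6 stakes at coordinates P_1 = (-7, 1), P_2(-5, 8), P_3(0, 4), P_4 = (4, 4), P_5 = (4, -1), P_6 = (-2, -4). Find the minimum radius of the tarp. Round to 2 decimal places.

By Welzl's lemma the MEC is supported by two points (diametrically opposite) or three points (on a circumcircle).
The minimum enclosing circle is determined by three boundary points: P_2, P_5, P_6.
Their circumcentre is (-1.5, 2.5) with r² = 42.5.
The farthest remaining point P_1 is at distance² 32.5 ≤ 42.5.
r = √(42.5) ≈ 6.52.

6.52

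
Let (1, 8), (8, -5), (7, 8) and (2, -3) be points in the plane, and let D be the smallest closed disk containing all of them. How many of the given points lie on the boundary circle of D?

A smallest enclosing disk is always determined by at most three of the input points on its boundary.
The farthest pair is (1, 8)–(8, -5) with squared distance 218. The circle on this segment as diameter has centre (4.5, 1.5) and r² = 218/4 = 54.5.
Check (7, 8): distance² to centre = 48.5 ≤ 54.5, so it lies inside.
All remaining points lie in this disk, and no smaller disk contains both endpoints, so this is the minimum enclosing circle.
The points at distance exactly r from the centre are (1, 8), (8, -5) — 2 points.

2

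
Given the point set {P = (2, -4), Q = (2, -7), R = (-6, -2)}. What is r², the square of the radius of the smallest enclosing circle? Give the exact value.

22.25

Side lengths²: PQ² = 9, PR² = 68, QR² = 89.
Since QR² = 89 ≥ 68 + 9 = 77, the angle opposite QR is not acute, so the smallest enclosing circle has QR as diameter.
Centre = midpoint of QR = (-2, -4.5), r² = 89/4 = 22.25.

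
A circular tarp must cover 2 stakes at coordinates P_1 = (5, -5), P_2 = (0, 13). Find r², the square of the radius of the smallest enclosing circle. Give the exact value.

87.25

The smallest circle enclosing two points has them as diameter endpoints.
Centre = midpoint = (2.5, 4); r² = |P_1P_2|²/4 = 349/4 = 87.25.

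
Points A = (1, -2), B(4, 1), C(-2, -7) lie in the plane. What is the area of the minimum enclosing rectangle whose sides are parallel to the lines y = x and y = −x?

In coordinates u = x + y, v = x − y the rectangle is axis-aligned; the map (x,y)→(u,v) scales areas by 2.
u-values: -1, 5, -9; range = 5 − (-9) = 14.
v-values: 3, 3, 5; range = 5 − 3 = 2.
Area = (14 × 2) / 2 = 14.

14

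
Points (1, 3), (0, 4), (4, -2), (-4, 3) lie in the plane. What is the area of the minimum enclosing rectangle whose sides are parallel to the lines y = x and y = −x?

32.5

In coordinates u = x + y, v = x − y the rectangle is axis-aligned; the map (x,y)→(u,v) scales areas by 2.
u-values: 4, 4, 2, -1; range = 4 − (-1) = 5.
v-values: -2, -4, 6, -7; range = 6 − (-7) = 13.
Area = (5 × 13) / 2 = 32.5.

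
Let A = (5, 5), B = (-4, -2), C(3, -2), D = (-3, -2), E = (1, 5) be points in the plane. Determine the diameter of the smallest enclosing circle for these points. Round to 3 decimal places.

The minimum enclosing circle of a finite set is fixed by two of the points (as a diameter) or three (as a circumcircle).
The farthest pair is A–B with squared distance 130. The circle on this segment as diameter has centre (0.5, 1.5) and r² = 130/4 = 32.5.
Check C: distance² to centre = 18.5 ≤ 32.5, so it lies inside.
All remaining points lie in this disk, and no smaller disk contains both endpoints, so this is the minimum enclosing circle.
Diameter = 2r = 2√(32.5) ≈ 11.402.

11.402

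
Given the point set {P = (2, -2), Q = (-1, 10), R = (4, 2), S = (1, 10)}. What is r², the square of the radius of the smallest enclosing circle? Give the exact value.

By Welzl's lemma the MEC is supported by two points (diametrically opposite) or three points (on a circumcircle).
The farthest pair is P–Q with squared distance 153. The circle on this segment as diameter has centre (0.5, 4) and r² = 153/4 = 38.25.
Check R: distance² to centre = 16.25 ≤ 38.25, so it lies inside.
All remaining points lie in this disk, and no smaller disk contains both endpoints, so this is the minimum enclosing circle.

38.25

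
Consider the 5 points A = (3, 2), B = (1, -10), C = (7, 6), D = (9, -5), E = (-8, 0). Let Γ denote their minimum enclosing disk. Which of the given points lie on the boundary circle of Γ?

B, C, E

The minimum enclosing circle of a finite set is fixed by two of the points (as a diameter) or three (as a circumcircle).
The minimum enclosing circle is determined by three boundary points: B, C, E.
Their circumcentre is (18/17, -61/68) with r² = 383177/4624.
The farthest remaining point D is at distance² 369441/4624 ≤ 383177/4624.
The points at distance exactly r from the centre are B, C, E — 3 points.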